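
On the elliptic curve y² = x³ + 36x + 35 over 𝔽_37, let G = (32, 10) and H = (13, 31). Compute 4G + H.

(14, 29)

First 4G:
Repeated addition: build up to 4G.
2G: tangent at (32, 10): λ = (3·32² + 36)/(2·10) ≡ 0/20. 20⁻¹ ≡ 13 (mod 37) since 20·13 = 260 ≡ 1, so λ ≡ 0·13 ≡ 0.
  x = λ² - 32 - 32 = 0 - 64 ≡ 10; y = λ·(32 - 10) - 10 ≡ 27. → (10, 27)
3G: (10, 27) + (32, 10). λ = (10 - 27)/(32 - 10) ≡ 20/22 mod 37. 22⁻¹ ≡ 32 (mod 37), so λ ≡ 11.
  x = λ² - 10 - 32 = 121 - 42 ≡ 5; y = λ·(10 - 5) - 27 ≡ 28. → (5, 28)
4G: (5, 28) + (32, 10). λ = (10 - 28)/(32 - 5) ≡ 19/27 mod 37. 27⁻¹ ≡ 11 (mod 37) since 27·11 = 297 ≡ 1, so λ ≡ 24.
  x = λ² - 5 - 32 = 576 - 37 ≡ 21; y = λ·(5 - 21) - 28 ≡ 32. → (21, 32)
4G = (21, 32).
Finally 4G + H:
(21, 32) + (13, 31). λ = (31 - 32)/(13 - 21) ≡ 36/29 mod 37. 29⁻¹ ≡ 23 (mod 37), so λ ≡ 14.
  x = λ² - 21 - 13 = 196 - 34 ≡ 14; y = λ·(21 - 14) - 32 ≡ 29. → (14, 29)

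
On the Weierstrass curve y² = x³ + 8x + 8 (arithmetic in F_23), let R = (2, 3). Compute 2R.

(2, 20)

tangent at (2, 3): λ = (3·2² + 8)/(2·3) ≡ 20/6. 6⁻¹ ≡ 4 (mod 23), so λ ≡ 20·4 ≡ 11.
  x = λ² - 2 - 2 = 121 - 4 ≡ 2; y = λ·(2 - 2) - 3 ≡ 20. → (2, 20)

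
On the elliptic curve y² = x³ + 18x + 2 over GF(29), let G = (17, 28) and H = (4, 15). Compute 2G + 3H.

First 2G:
Repeated addition: build up to 2G.
2G: tangent at (17, 28): λ = (3·17² + 18)/(2·28) ≡ 15/27. 27⁻¹ ≡ 14 (mod 29), so λ ≡ 15·14 ≡ 7.
  x = λ² - 17 - 17 = 49 - 34 ≡ 15; y = λ·(17 - 15) - 28 ≡ 15. → (15, 15)
2G = (15, 15).
Next 3H:
Repeated addition: build up to 3H.
2H: tangent at (4, 15): λ = (3·4² + 18)/(2·15) ≡ 8/1. 1⁻¹ ≡ 1 (mod 29), so λ ≡ 8·1 ≡ 8.
  x = λ² - 4 - 4 = 64 - 8 ≡ 27; y = λ·(4 - 27) - 15 ≡ 4. → (27, 4)
3H: (27, 4) + (4, 15). λ = (15 - 4)/(4 - 27) ≡ 11/6 mod 29. 6⁻¹ ≡ 5 (mod 29) since 6·5 = 30 ≡ 1, so λ ≡ 26.
  x = λ² - 27 - 4 = 676 - 31 ≡ 7; y = λ·(27 - 7) - 4 ≡ 23. → (7, 23)
3H = (7, 23).
Finally 2G + 3H:
(15, 15) + (7, 23). λ = (23 - 15)/(7 - 15) ≡ 8/21 mod 29. 21⁻¹ ≡ 18 (mod 29) since 21·18 = 378 ≡ 1, so λ ≡ 28.
  x = λ² - 15 - 7 = 784 - 22 ≡ 8; y = λ·(15 - 8) - 15 ≡ 7. → (8, 7)

(8, 7)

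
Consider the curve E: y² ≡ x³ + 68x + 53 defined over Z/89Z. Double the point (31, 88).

(76, 49)

tangent at (31, 88): λ = (3·31² + 68)/(2·88) ≡ 14/87. 87⁻¹ ≡ 44 (mod 89), so λ ≡ 14·44 ≡ 82.
  x = λ² - 31 - 31 = 6724 - 62 ≡ 76; y = λ·(31 - 76) - 88 ≡ 49. → (76, 49)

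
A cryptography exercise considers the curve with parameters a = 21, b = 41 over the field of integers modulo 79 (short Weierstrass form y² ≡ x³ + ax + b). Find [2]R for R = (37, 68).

tangent at (37, 68): λ = (3·37² + 21)/(2·68) ≡ 20/57. 57⁻¹ ≡ 61 (mod 79), so λ ≡ 20·61 ≡ 35.
  x = λ² - 37 - 37 = 1225 - 74 ≡ 45; y = λ·(37 - 45) - 68 ≡ 47. → (45, 47)

(45, 47)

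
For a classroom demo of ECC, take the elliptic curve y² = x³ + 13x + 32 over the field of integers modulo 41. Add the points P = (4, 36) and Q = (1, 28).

(4, 36) + (1, 28). λ = (28 - 36)/(1 - 4) ≡ 33/38 mod 41. 38⁻¹ ≡ 27 (mod 41) since 38·27 = 1026 ≡ 1, so λ ≡ 30.
  x = λ² - 4 - 1 = 900 - 5 ≡ 34; y = λ·(4 - 34) - 36 ≡ 7. → (34, 7)

(34, 7)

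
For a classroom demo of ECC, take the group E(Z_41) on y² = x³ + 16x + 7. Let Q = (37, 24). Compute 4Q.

(35, 33)

Repeated addition: build up to 4Q.
2Q: tangent at (37, 24): λ = (3·37² + 16)/(2·24) ≡ 23/7. 7⁻¹ ≡ 6 (mod 41), so λ ≡ 23·6 ≡ 15.
  x = λ² - 37 - 37 = 225 - 74 ≡ 28; y = λ·(37 - 28) - 24 ≡ 29. → (28, 29)
3Q: (28, 29) + (37, 24). λ = (24 - 29)/(37 - 28) ≡ 36/9 mod 41. 9⁻¹ ≡ 32 (mod 41) since 9·32 = 288 ≡ 1, so λ ≡ 4.
  x = λ² - 28 - 37 = 16 - 65 ≡ 33; y = λ·(28 - 33) - 29 ≡ 33. → (33, 33)
4Q: (33, 33) + (37, 24). λ = (24 - 33)/(37 - 33) ≡ 32/4 mod 41. 4⁻¹ ≡ 31 (mod 41) since 4·31 = 124 ≡ 1, so λ ≡ 8.
  x = λ² - 33 - 37 = 64 - 70 ≡ 35; y = λ·(33 - 35) - 33 ≡ 33. → (35, 33)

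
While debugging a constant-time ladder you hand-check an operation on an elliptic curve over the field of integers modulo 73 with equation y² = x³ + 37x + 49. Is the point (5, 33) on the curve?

yes

y² = 33² ≡ 67; x³ + 37x + 49 = 359 ≡ 67 (mod 73). 67 = 67.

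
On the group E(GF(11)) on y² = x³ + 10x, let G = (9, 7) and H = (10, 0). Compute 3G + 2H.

(1, 0)

First 3G:
Repeated addition: build up to 3G.
2G: tangent at (9, 7): λ = (3·9² + 10)/(2·7) ≡ 0/3. 3⁻¹ ≡ 4 (mod 11), so λ ≡ 0·4 ≡ 0.
  x = λ² - 9 - 9 = 0 - 18 ≡ 4; y = λ·(9 - 4) - 7 ≡ 4. → (4, 4)
3G: (4, 4) + (9, 7). λ = (7 - 4)/(9 - 4) ≡ 3/5 mod 11. 5⁻¹ ≡ 9 (mod 11) since 5·9 = 45 ≡ 1, so λ ≡ 5.
  x = λ² - 4 - 9 = 25 - 13 ≡ 1; y = λ·(4 - 1) - 4 ≡ 0. → (1, 0)
3G = (1, 0).
Next 2H:
Repeated addition: build up to 2H.
2H: (10, 0) + (10, 0): same x and y₁ ≡ -y₂, so the sum is the point at infinity.
2H = the point at infinity.
Finally 3G + 2H:
(1, 0) + the point at infinity = (1, 0) (identity).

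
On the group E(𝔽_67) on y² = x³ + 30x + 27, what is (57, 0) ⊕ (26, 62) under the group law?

(55, 63)

(57, 0) + (26, 62). λ = (62 - 0)/(26 - 57) ≡ 62/36 mod 67. 36⁻¹ ≡ 54 (mod 67), so λ ≡ 65.
  x = λ² - 57 - 26 = 4225 - 83 ≡ 55; y = λ·(57 - 55) - 0 ≡ 63. → (55, 63)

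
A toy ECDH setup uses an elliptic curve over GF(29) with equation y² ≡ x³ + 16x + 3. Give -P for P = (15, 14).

(15, 15)

-(15, 14) = (15, -14 mod 29) = (15, 15).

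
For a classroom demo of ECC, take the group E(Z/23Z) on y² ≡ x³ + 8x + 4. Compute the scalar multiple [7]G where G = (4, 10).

Double-and-add on 7 = (111)₂. Start with G = (4, 10) for the leading 1-bit.
double: tangent at (4, 10): λ = (3·4² + 8)/(2·10) ≡ 10/20. 20⁻¹ ≡ 15 (mod 23), so λ ≡ 10·15 ≡ 12.
  x = λ² - 4 - 4 = 144 - 8 ≡ 21; y = λ·(4 - 21) - 10 ≡ 16. → (21, 16)
add G: (21, 16) + (4, 10). λ = (10 - 16)/(4 - 21) ≡ 17/6 mod 23. 6⁻¹ ≡ 4 (mod 23), so λ ≡ 22.
  x = λ² - 21 - 4 = 484 - 25 ≡ 22; y = λ·(21 - 22) - 16 ≡ 8. → (22, 8)
double: tangent at (22, 8): λ = (3·22² + 8)/(2·8) ≡ 11/16. 16⁻¹ ≡ 13 (mod 23) since 16·13 = 208 ≡ 1, so λ ≡ 11·13 ≡ 5.
  x = λ² - 22 - 22 = 25 - 44 ≡ 4; y = λ·(22 - 4) - 8 ≡ 13. → (4, 13)
add G: (4, 13) + (4, 10): same x and y₁ ≡ -y₂, so the sum is O.

O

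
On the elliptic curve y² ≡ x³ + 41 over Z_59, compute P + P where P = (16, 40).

tangent at (16, 40): λ = (3·16² + 0)/(2·40) ≡ 1/21. 21⁻¹ ≡ 45 (mod 59), so λ ≡ 1·45 ≡ 45.
  x = λ² - 16 - 16 = 2025 - 32 ≡ 46; y = λ·(16 - 46) - 40 ≡ 26. → (46, 26)

(46, 26)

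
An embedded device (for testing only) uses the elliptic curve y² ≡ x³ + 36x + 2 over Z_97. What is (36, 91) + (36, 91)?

(60, 94)

tangent at (36, 91): λ = (3·36² + 36)/(2·91) ≡ 44/85. 85⁻¹ ≡ 8 (mod 97) since 85·8 = 680 ≡ 1, so λ ≡ 44·8 ≡ 61.
  x = λ² - 36 - 36 = 3721 - 72 ≡ 60; y = λ·(36 - 60) - 91 ≡ 94. → (60, 94)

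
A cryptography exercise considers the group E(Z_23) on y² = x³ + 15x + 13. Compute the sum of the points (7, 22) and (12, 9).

(8, 22)

(7, 22) + (12, 9). λ = (9 - 22)/(12 - 7) ≡ 10/5 mod 23. 5⁻¹ ≡ 14 (mod 23), so λ ≡ 2.
  x = λ² - 7 - 12 = 4 - 19 ≡ 8; y = λ·(7 - 8) - 22 ≡ 22. → (8, 22)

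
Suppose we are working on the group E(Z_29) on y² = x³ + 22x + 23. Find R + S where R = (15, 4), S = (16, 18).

(15, 4) + (16, 18). λ = (18 - 4)/(16 - 15) ≡ 14/1 mod 29. 1⁻¹ ≡ 1 (mod 29) since 1·1 = 1 ≡ 1, so λ ≡ 14.
  x = λ² - 15 - 16 = 196 - 31 ≡ 20; y = λ·(15 - 20) - 4 ≡ 13. → (20, 13)

(20, 13)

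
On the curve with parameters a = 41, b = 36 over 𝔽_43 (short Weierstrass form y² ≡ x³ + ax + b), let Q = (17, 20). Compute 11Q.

Double-and-add on 11 = (1011)₂. Start with Q = (17, 20) for the leading 1-bit.
double: tangent at (17, 20): λ = (3·17² + 41)/(2·20) ≡ 5/40. 40⁻¹ ≡ 14 (mod 43) since 40·14 = 560 ≡ 1, so λ ≡ 5·14 ≡ 27.
  x = λ² - 17 - 17 = 729 - 34 ≡ 7; y = λ·(17 - 7) - 20 ≡ 35. → (7, 35)
double: tangent at (7, 35): λ = (3·7² + 41)/(2·35) ≡ 16/27. 27⁻¹ ≡ 8 (mod 43) since 27·8 = 216 ≡ 1, so λ ≡ 16·8 ≡ 42.
  x = λ² - 7 - 7 = 1764 - 14 ≡ 30; y = λ·(7 - 30) - 35 ≡ 31. → (30, 31)
add Q: (30, 31) + (17, 20). λ = (20 - 31)/(17 - 30) ≡ 32/30 mod 43. 30⁻¹ ≡ 33 (mod 43), so λ ≡ 24.
  x = λ² - 30 - 17 = 576 - 47 ≡ 13; y = λ·(30 - 13) - 31 ≡ 33. → (13, 33)
double: tangent at (13, 33): λ = (3·13² + 41)/(2·33) ≡ 32/23. 23⁻¹ ≡ 15 (mod 43), so λ ≡ 32·15 ≡ 7.
  x = λ² - 13 - 13 = 49 - 26 ≡ 23; y = λ·(13 - 23) - 33 ≡ 26. → (23, 26)
add Q: (23, 26) + (17, 20). λ = (20 - 26)/(17 - 23) ≡ 37/37 mod 43. 37⁻¹ ≡ 7 (mod 43), so λ ≡ 1.
  x = λ² - 23 - 17 = 1 - 40 ≡ 4; y = λ·(23 - 4) - 26 ≡ 36. → (4, 36)

(4, 36)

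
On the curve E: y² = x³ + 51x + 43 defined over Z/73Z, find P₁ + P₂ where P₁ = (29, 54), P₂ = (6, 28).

(29, 54) + (6, 28). λ = (28 - 54)/(6 - 29) ≡ 47/50 mod 73. 50⁻¹ ≡ 19 (mod 73), so λ ≡ 17.
  x = λ² - 29 - 6 = 289 - 35 ≡ 35; y = λ·(29 - 35) - 54 ≡ 63. → (35, 63)

(35, 63)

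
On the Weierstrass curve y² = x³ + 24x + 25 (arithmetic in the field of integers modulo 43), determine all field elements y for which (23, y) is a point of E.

x³ + 24x + 25 = 12744 ≡ 16 (mod 43).
Square roots of 16 mod 43: 4 and 39 (since 4² = 16 ≡ 16).

4, 39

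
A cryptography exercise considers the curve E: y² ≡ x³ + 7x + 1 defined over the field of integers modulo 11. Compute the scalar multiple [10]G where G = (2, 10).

Repeated addition: build up to 10G.
2G: tangent at (2, 10): λ = (3·2² + 7)/(2·10) ≡ 8/9. 9⁻¹ ≡ 5 (mod 11), so λ ≡ 8·5 ≡ 7.
  x = λ² - 2 - 2 = 49 - 4 ≡ 1; y = λ·(2 - 1) - 10 ≡ 8. → (1, 8)
3G: (1, 8) + (2, 10). λ = (10 - 8)/(2 - 1) ≡ 2/1 mod 11. 1⁻¹ ≡ 1 (mod 11), so λ ≡ 2.
  x = λ² - 1 - 2 = 4 - 3 ≡ 1; y = λ·(1 - 1) - 8 ≡ 3. → (1, 3)
4G: (1, 3) + (2, 10). λ = (10 - 3)/(2 - 1) ≡ 7/1 mod 11. 1⁻¹ ≡ 1 (mod 11), so λ ≡ 7.
  x = λ² - 1 - 2 = 49 - 3 ≡ 2; y = λ·(1 - 2) - 3 ≡ 1. → (2, 1)
5G: (2, 1) + (2, 10): same x and y₁ ≡ -y₂, so the sum is 𝒪.
6G: 𝒪 + (2, 10) = (2, 10) (identity).
7G: tangent at (2, 10): λ = (3·2² + 7)/(2·10) ≡ 8/9. 9⁻¹ ≡ 5 (mod 11) since 9·5 = 45 ≡ 1, so λ ≡ 8·5 ≡ 7.
  x = λ² - 2 - 2 = 49 - 4 ≡ 1; y = λ·(2 - 1) - 10 ≡ 8. → (1, 8)
8G: (1, 8) + (2, 10). λ = (10 - 8)/(2 - 1) ≡ 2/1 mod 11. 1⁻¹ ≡ 1 (mod 11), so λ ≡ 2.
  x = λ² - 1 - 2 = 4 - 3 ≡ 1; y = λ·(1 - 1) - 8 ≡ 3. → (1, 3)
9G: (1, 3) + (2, 10). λ = (10 - 3)/(2 - 1) ≡ 7/1 mod 11. 1⁻¹ ≡ 1 (mod 11), so λ ≡ 7.
  x = λ² - 1 - 2 = 49 - 3 ≡ 2; y = λ·(1 - 2) - 3 ≡ 1. → (2, 1)
10G: (2, 1) + (2, 10): same x and y₁ ≡ -y₂, so the sum is 𝒪.

O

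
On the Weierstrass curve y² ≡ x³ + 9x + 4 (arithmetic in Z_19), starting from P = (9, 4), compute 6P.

Double-and-add on 6 = (110)₂. Start with P = (9, 4) for the leading 1-bit.
double: tangent at (9, 4): λ = (3·9² + 9)/(2·4) ≡ 5/8. 8⁻¹ ≡ 12 (mod 19) since 8·12 = 96 ≡ 1, so λ ≡ 5·12 ≡ 3.
  x = λ² - 9 - 9 = 9 - 18 ≡ 10; y = λ·(9 - 10) - 4 ≡ 12. → (10, 12)
add P: (10, 12) + (9, 4). λ = (4 - 12)/(9 - 10) ≡ 11/18 mod 19. 18⁻¹ ≡ 18 (mod 19) since 18·18 = 324 ≡ 1, so λ ≡ 8.
  x = λ² - 10 - 9 = 64 - 19 ≡ 7; y = λ·(10 - 7) - 12 ≡ 12. → (7, 12)
double: tangent at (7, 12): λ = (3·7² + 9)/(2·12) ≡ 4/5. 5⁻¹ ≡ 4 (mod 19) since 5·4 = 20 ≡ 1, so λ ≡ 4·4 ≡ 16.
  x = λ² - 7 - 7 = 256 - 14 ≡ 14; y = λ·(7 - 14) - 12 ≡ 9. → (14, 9)

(14, 9)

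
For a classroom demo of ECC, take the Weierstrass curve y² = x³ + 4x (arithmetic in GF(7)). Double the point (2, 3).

tangent at (2, 3): λ = (3·2² + 4)/(2·3) ≡ 2/6. 6⁻¹ ≡ 6 (mod 7), so λ ≡ 2·6 ≡ 5.
  x = λ² - 2 - 2 = 25 - 4 ≡ 0; y = λ·(2 - 0) - 3 ≡ 0. → (0, 0)

(0, 0)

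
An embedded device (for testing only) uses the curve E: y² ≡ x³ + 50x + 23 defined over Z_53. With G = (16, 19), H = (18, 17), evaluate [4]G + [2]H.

First 4G:
Repeated addition: build up to 4G.
2G: tangent at (16, 19): λ = (3·16² + 50)/(2·19) ≡ 23/38. 38⁻¹ ≡ 7 (mod 53), so λ ≡ 23·7 ≡ 2.
  x = λ² - 16 - 16 = 4 - 32 ≡ 25; y = λ·(16 - 25) - 19 ≡ 16. → (25, 16)
3G: (25, 16) + (16, 19). λ = (19 - 16)/(16 - 25) ≡ 3/44 mod 53. 44⁻¹ ≡ 47 (mod 53), so λ ≡ 35.
  x = λ² - 25 - 16 = 1225 - 41 ≡ 18; y = λ·(25 - 18) - 16 ≡ 17. → (18, 17)
4G: (18, 17) + (16, 19). λ = (19 - 17)/(16 - 18) ≡ 2/51 mod 53. 51⁻¹ ≡ 26 (mod 53) since 51·26 = 1326 ≡ 1, so λ ≡ 52.
  x = λ² - 18 - 16 = 2704 - 34 ≡ 20; y = λ·(18 - 20) - 17 ≡ 38. → (20, 38)
4G = (20, 38).
Next 2H:
Repeated addition: build up to 2H.
2H: tangent at (18, 17): λ = (3·18² + 50)/(2·17) ≡ 15/34. 34⁻¹ ≡ 39 (mod 53), so λ ≡ 15·39 ≡ 2.
  x = λ² - 18 - 18 = 4 - 36 ≡ 21; y = λ·(18 - 21) - 17 ≡ 30. → (21, 30)
2H = (21, 30).
Finally 4G + 2H:
(20, 38) + (21, 30). λ = (30 - 38)/(21 - 20) ≡ 45/1 mod 53. 1⁻¹ ≡ 1 (mod 53) since 1·1 = 1 ≡ 1, so λ ≡ 45.
  x = λ² - 20 - 21 = 2025 - 41 ≡ 23; y = λ·(20 - 23) - 38 ≡ 39. → (23, 39)

(23, 39)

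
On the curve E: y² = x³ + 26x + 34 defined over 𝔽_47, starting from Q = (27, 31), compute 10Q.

(5, 30)

Double-and-add on 10 = (1010)₂. Start with Q = (27, 31) for the leading 1-bit.
double: tangent at (27, 31): λ = (3·27² + 26)/(2·31) ≡ 4/15. 15⁻¹ ≡ 22 (mod 47), so λ ≡ 4·22 ≡ 41.
  x = λ² - 27 - 27 = 1681 - 54 ≡ 29; y = λ·(27 - 29) - 31 ≡ 28. → (29, 28)
double: tangent at (29, 28): λ = (3·29² + 26)/(2·28) ≡ 11/9. 9⁻¹ ≡ 21 (mod 47), so λ ≡ 11·21 ≡ 43.
  x = λ² - 29 - 29 = 1849 - 58 ≡ 5; y = λ·(29 - 5) - 28 ≡ 17. → (5, 17)
add Q: (5, 17) + (27, 31). λ = (31 - 17)/(27 - 5) ≡ 14/22 mod 47. 22⁻¹ ≡ 15 (mod 47) since 22·15 = 330 ≡ 1, so λ ≡ 22.
  x = λ² - 5 - 27 = 484 - 32 ≡ 29; y = λ·(5 - 29) - 17 ≡ 19. → (29, 19)
double: tangent at (29, 19): λ = (3·29² + 26)/(2·19) ≡ 11/38. 38⁻¹ ≡ 26 (mod 47) since 38·26 = 988 ≡ 1, so λ ≡ 11·26 ≡ 4.
  x = λ² - 29 - 29 = 16 - 58 ≡ 5; y = λ·(29 - 5) - 19 ≡ 30. → (5, 30)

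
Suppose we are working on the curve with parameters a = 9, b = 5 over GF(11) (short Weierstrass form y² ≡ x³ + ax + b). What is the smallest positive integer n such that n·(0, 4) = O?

7

2P: tangent at (0, 4): λ = (3·0² + 9)/(2·4) ≡ 9/8. 8⁻¹ ≡ 7 (mod 11), so λ ≡ 9·7 ≡ 8.
  x = λ² - 0 - 0 = 64 - 0 ≡ 9; y = λ·(0 - 9) - 4 ≡ 1. → (9, 1)
3P: (9, 1) + (0, 4). λ = (4 - 1)/(0 - 9) ≡ 3/2 mod 11. 2⁻¹ ≡ 6 (mod 11) since 2·6 = 12 ≡ 1, so λ ≡ 7.
  x = λ² - 9 - 0 = 49 - 9 ≡ 7; y = λ·(9 - 7) - 1 ≡ 2. → (7, 2)
4P: (7, 2) + (0, 4). λ = (4 - 2)/(0 - 7) ≡ 2/4 mod 11. 4⁻¹ ≡ 3 (mod 11), so λ ≡ 6.
  x = λ² - 7 - 0 = 36 - 7 ≡ 7; y = λ·(7 - 7) - 2 ≡ 9. → (7, 9)
5P: (7, 9) + (0, 4). λ = (4 - 9)/(0 - 7) ≡ 6/4 mod 11. 4⁻¹ ≡ 3 (mod 11) since 4·3 = 12 ≡ 1, so λ ≡ 7.
  x = λ² - 7 - 0 = 49 - 7 ≡ 9; y = λ·(7 - 9) - 9 ≡ 10. → (9, 10)
6P: (9, 10) + (0, 4). λ = (4 - 10)/(0 - 9) ≡ 5/2 mod 11. 2⁻¹ ≡ 6 (mod 11) since 2·6 = 12 ≡ 1, so λ ≡ 8.
  x = λ² - 9 - 0 = 64 - 9 ≡ 0; y = λ·(9 - 0) - 10 ≡ 7. → (0, 7)
7P: (0, 7) + (0, 4): same x and y₁ ≡ -y₂, so the sum is O.
7P = O, so the order is 7.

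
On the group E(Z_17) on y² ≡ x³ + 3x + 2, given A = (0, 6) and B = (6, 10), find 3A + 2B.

(3, 15)

First 3A:
Repeated addition: build up to 3A.
2A: tangent at (0, 6): λ = (3·0² + 3)/(2·6) ≡ 3/12. 12⁻¹ ≡ 10 (mod 17), so λ ≡ 3·10 ≡ 13.
  x = λ² - 0 - 0 = 169 - 0 ≡ 16; y = λ·(0 - 16) - 6 ≡ 7. → (16, 7)
3A: (16, 7) + (0, 6). λ = (6 - 7)/(0 - 16) ≡ 16/1 mod 17. 1⁻¹ ≡ 1 (mod 17) since 1·1 = 1 ≡ 1, so λ ≡ 16.
  x = λ² - 16 - 0 = 256 - 16 ≡ 2; y = λ·(16 - 2) - 7 ≡ 13. → (2, 13)
3A = (2, 13).
Next 2B:
Repeated addition: build up to 2B.
2B: tangent at (6, 10): λ = (3·6² + 3)/(2·10) ≡ 9/3. 3⁻¹ ≡ 6 (mod 17) since 3·6 = 18 ≡ 1, so λ ≡ 9·6 ≡ 3.
  x = λ² - 6 - 6 = 9 - 12 ≡ 14; y = λ·(6 - 14) - 10 ≡ 0. → (14, 0)
2B = (14, 0).
Finally 3A + 2B:
(2, 13) + (14, 0). λ = (0 - 13)/(14 - 2) ≡ 4/12 mod 17. 12⁻¹ ≡ 10 (mod 17), so λ ≡ 6.
  x = λ² - 2 - 14 = 36 - 16 ≡ 3; y = λ·(2 - 3) - 13 ≡ 15. → (3, 15)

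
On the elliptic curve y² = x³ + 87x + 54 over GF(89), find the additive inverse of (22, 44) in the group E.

(22, 45)

-(22, 44) = (22, -44 mod 89) = (22, 45).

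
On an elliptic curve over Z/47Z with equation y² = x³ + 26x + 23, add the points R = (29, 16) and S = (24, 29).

(29, 16) + (24, 29). λ = (29 - 16)/(24 - 29) ≡ 13/42 mod 47. 42⁻¹ ≡ 28 (mod 47), so λ ≡ 35.
  x = λ² - 29 - 24 = 1225 - 53 ≡ 44; y = λ·(29 - 44) - 16 ≡ 23. → (44, 23)

(44, 23)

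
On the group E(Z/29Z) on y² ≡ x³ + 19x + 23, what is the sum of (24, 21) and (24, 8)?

The two points share x = 24 and their y-coordinates satisfy 21 + 8 ≡ 0 (mod 29), so they are inverses. Their sum is the point at infinity.

O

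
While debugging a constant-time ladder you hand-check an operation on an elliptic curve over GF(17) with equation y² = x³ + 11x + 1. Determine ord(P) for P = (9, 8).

2P: tangent at (9, 8): λ = (3·9² + 11)/(2·8) ≡ 16/16. 16⁻¹ ≡ 16 (mod 17), so λ ≡ 16·16 ≡ 1.
  x = λ² - 9 - 9 = 1 - 18 ≡ 0; y = λ·(9 - 0) - 8 ≡ 1. → (0, 1)
3P: (0, 1) + (9, 8). λ = (8 - 1)/(9 - 0) ≡ 7/9 mod 17. 9⁻¹ ≡ 2 (mod 17), so λ ≡ 14.
  x = λ² - 0 - 9 = 196 - 9 ≡ 0; y = λ·(0 - 0) - 1 ≡ 16. → (0, 16)
4P: (0, 16) + (9, 8). λ = (8 - 16)/(9 - 0) ≡ 9/9 mod 17. 9⁻¹ ≡ 2 (mod 17), so λ ≡ 1.
  x = λ² - 0 - 9 = 1 - 9 ≡ 9; y = λ·(0 - 9) - 16 ≡ 9. → (9, 9)
5P: (9, 9) + (9, 8): same x and y₁ ≡ -y₂, so the sum is O.
5P = O, so the order is 5.

5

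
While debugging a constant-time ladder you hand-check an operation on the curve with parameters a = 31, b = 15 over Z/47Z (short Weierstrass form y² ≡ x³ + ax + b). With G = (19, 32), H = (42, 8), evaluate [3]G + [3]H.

(34, 0)

First 3G:
Repeated addition: build up to 3G.
2G: tangent at (19, 32): λ = (3·19² + 31)/(2·32) ≡ 33/17. 17⁻¹ ≡ 36 (mod 47), so λ ≡ 33·36 ≡ 13.
  x = λ² - 19 - 19 = 169 - 38 ≡ 37; y = λ·(19 - 37) - 32 ≡ 16. → (37, 16)
3G: (37, 16) + (19, 32). λ = (32 - 16)/(19 - 37) ≡ 16/29 mod 47. 29⁻¹ ≡ 13 (mod 47) since 29·13 = 377 ≡ 1, so λ ≡ 20.
  x = λ² - 37 - 19 = 400 - 56 ≡ 15; y = λ·(37 - 15) - 16 ≡ 1. → (15, 1)
3G = (15, 1).
Next 3H:
Repeated addition: build up to 3H.
2H: tangent at (42, 8): λ = (3·42² + 31)/(2·8) ≡ 12/16. 16⁻¹ ≡ 3 (mod 47), so λ ≡ 12·3 ≡ 36.
  x = λ² - 42 - 42 = 1296 - 84 ≡ 37; y = λ·(42 - 37) - 8 ≡ 31. → (37, 31)
3H: (37, 31) + (42, 8). λ = (8 - 31)/(42 - 37) ≡ 24/5 mod 47. 5⁻¹ ≡ 19 (mod 47), so λ ≡ 33.
  x = λ² - 37 - 42 = 1089 - 79 ≡ 23; y = λ·(37 - 23) - 31 ≡ 8. → (23, 8)
3H = (23, 8).
Finally 3G + 3H:
(15, 1) + (23, 8). λ = (8 - 1)/(23 - 15) ≡ 7/8 mod 47. 8⁻¹ ≡ 6 (mod 47), so λ ≡ 42.
  x = λ² - 15 - 23 = 1764 - 38 ≡ 34; y = λ·(15 - 34) - 1 ≡ 0. → (34, 0)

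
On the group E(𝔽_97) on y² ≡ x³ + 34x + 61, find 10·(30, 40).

Write P = (30, 40).
Double-and-add on 10 = (1010)₂. Start with P = (30, 40) for the leading 1-bit.
double: tangent at (30, 40): λ = (3·30² + 34)/(2·40) ≡ 18/80. 80⁻¹ ≡ 57 (mod 97) since 80·57 = 4560 ≡ 1, so λ ≡ 18·57 ≡ 56.
  x = λ² - 30 - 30 = 3136 - 60 ≡ 69; y = λ·(30 - 69) - 40 ≡ 7. → (69, 7)
double: tangent at (69, 7): λ = (3·69² + 34)/(2·7) ≡ 58/14. 14⁻¹ ≡ 7 (mod 97), so λ ≡ 58·7 ≡ 18.
  x = λ² - 69 - 69 = 324 - 138 ≡ 89; y = λ·(69 - 89) - 7 ≡ 21. → (89, 21)
add P: (89, 21) + (30, 40). λ = (40 - 21)/(30 - 89) ≡ 19/38 mod 97. 38⁻¹ ≡ 23 (mod 97) since 38·23 = 874 ≡ 1, so λ ≡ 49.
  x = λ² - 89 - 30 = 2401 - 119 ≡ 51; y = λ·(89 - 51) - 21 ≡ 95. → (51, 95)
double: tangent at (51, 95): λ = (3·51² + 34)/(2·95) ≡ 77/93. 93⁻¹ ≡ 24 (mod 97), so λ ≡ 77·24 ≡ 5.
  x = λ² - 51 - 51 = 25 - 102 ≡ 20; y = λ·(51 - 20) - 95 ≡ 60. → (20, 60)

(20, 60)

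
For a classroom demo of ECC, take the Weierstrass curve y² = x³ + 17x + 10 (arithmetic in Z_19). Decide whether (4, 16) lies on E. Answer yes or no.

y² = 16² ≡ 9; x³ + 17x + 10 = 142 ≡ 9 (mod 19). 9 = 9.

yes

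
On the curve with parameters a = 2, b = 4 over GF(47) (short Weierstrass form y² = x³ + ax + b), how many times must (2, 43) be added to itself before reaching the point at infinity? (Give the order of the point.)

3

2P: tangent at (2, 43): λ = (3·2² + 2)/(2·43) ≡ 14/39. 39⁻¹ ≡ 41 (mod 47) since 39·41 = 1599 ≡ 1, so λ ≡ 14·41 ≡ 10.
  x = λ² - 2 - 2 = 100 - 4 ≡ 2; y = λ·(2 - 2) - 43 ≡ 4. → (2, 4)
3P: (2, 4) + (2, 43): same x and y₁ ≡ -y₂, so the sum is the point at infinity.
3P = the point at infinity, so the order is 3.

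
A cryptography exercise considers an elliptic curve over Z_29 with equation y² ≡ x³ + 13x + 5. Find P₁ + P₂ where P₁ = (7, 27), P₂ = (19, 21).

(25, 11)

(7, 27) + (19, 21). λ = (21 - 27)/(19 - 7) ≡ 23/12 mod 29. 12⁻¹ ≡ 17 (mod 29), so λ ≡ 14.
  x = λ² - 7 - 19 = 196 - 26 ≡ 25; y = λ·(7 - 25) - 27 ≡ 11. → (25, 11)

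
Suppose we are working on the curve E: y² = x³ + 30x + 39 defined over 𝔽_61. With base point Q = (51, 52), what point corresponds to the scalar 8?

(42, 28)

Double-and-add on 8 = (1000)₂. Start with Q = (51, 52) for the leading 1-bit.
double: tangent at (51, 52): λ = (3·51² + 30)/(2·52) ≡ 25/43. 43⁻¹ ≡ 44 (mod 61) since 43·44 = 1892 ≡ 1, so λ ≡ 25·44 ≡ 2.
  x = λ² - 51 - 51 = 4 - 102 ≡ 24; y = λ·(51 - 24) - 52 ≡ 2. → (24, 2)
double: tangent at (24, 2): λ = (3·24² + 30)/(2·2) ≡ 50/4. 4⁻¹ ≡ 46 (mod 61), so λ ≡ 50·46 ≡ 43.
  x = λ² - 24 - 24 = 1849 - 48 ≡ 32; y = λ·(24 - 32) - 2 ≡ 20. → (32, 20)
double: tangent at (32, 20): λ = (3·32² + 30)/(2·20) ≡ 52/40. 40⁻¹ ≡ 29 (mod 61), so λ ≡ 52·29 ≡ 44.
  x = λ² - 32 - 32 = 1936 - 64 ≡ 42; y = λ·(32 - 42) - 20 ≡ 28. → (42, 28)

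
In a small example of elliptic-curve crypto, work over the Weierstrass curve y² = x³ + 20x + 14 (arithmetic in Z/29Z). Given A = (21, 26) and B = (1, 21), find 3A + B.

(14, 14)

First 3A:
Repeated addition: build up to 3A.
2A: tangent at (21, 26): λ = (3·21² + 20)/(2·26) ≡ 9/23. 23⁻¹ ≡ 24 (mod 29) since 23·24 = 552 ≡ 1, so λ ≡ 9·24 ≡ 13.
  x = λ² - 21 - 21 = 169 - 42 ≡ 11; y = λ·(21 - 11) - 26 ≡ 17. → (11, 17)
3A: (11, 17) + (21, 26). λ = (26 - 17)/(21 - 11) ≡ 9/10 mod 29. 10⁻¹ ≡ 3 (mod 29), so λ ≡ 27.
  x = λ² - 11 - 21 = 729 - 32 ≡ 1; y = λ·(11 - 1) - 17 ≡ 21. → (1, 21)
3A = (1, 21).
Finally 3A + B:
tangent at (1, 21): λ = (3·1² + 20)/(2·21) ≡ 23/13. 13⁻¹ ≡ 9 (mod 29), so λ ≡ 23·9 ≡ 4.
  x = λ² - 1 - 1 = 16 - 2 ≡ 14; y = λ·(1 - 14) - 21 ≡ 14. → (14, 14)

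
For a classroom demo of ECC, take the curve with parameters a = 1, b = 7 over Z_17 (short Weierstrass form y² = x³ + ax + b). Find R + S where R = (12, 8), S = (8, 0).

(12, 8) + (8, 0). λ = (0 - 8)/(8 - 12) ≡ 9/13 mod 17. 13⁻¹ ≡ 4 (mod 17) since 13·4 = 52 ≡ 1, so λ ≡ 2.
  x = λ² - 12 - 8 = 4 - 20 ≡ 1; y = λ·(12 - 1) - 8 ≡ 14. → (1, 14)

(1, 14)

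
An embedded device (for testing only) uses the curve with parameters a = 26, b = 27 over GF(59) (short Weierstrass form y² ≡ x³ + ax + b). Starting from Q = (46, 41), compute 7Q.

Double-and-add on 7 = (111)₂. Start with Q = (46, 41) for the leading 1-bit.
double: tangent at (46, 41): λ = (3·46² + 26)/(2·41) ≡ 2/23. 23⁻¹ ≡ 18 (mod 59), so λ ≡ 2·18 ≡ 36.
  x = λ² - 46 - 46 = 1296 - 92 ≡ 24; y = λ·(46 - 24) - 41 ≡ 43. → (24, 43)
add Q: (24, 43) + (46, 41). λ = (41 - 43)/(46 - 24) ≡ 57/22 mod 59. 22⁻¹ ≡ 51 (mod 59), so λ ≡ 16.
  x = λ² - 24 - 46 = 256 - 70 ≡ 9; y = λ·(24 - 9) - 43 ≡ 20. → (9, 20)
double: tangent at (9, 20): λ = (3·9² + 26)/(2·20) ≡ 33/40. 40⁻¹ ≡ 31 (mod 59), so λ ≡ 33·31 ≡ 20.
  x = λ² - 9 - 9 = 400 - 18 ≡ 28; y = λ·(9 - 28) - 20 ≡ 13. → (28, 13)
add Q: (28, 13) + (46, 41). λ = (41 - 13)/(46 - 28) ≡ 28/18 mod 59. 18⁻¹ ≡ 23 (mod 59) since 18·23 = 414 ≡ 1, so λ ≡ 54.
  x = λ² - 28 - 46 = 2916 - 74 ≡ 10; y = λ·(28 - 10) - 13 ≡ 15. → (10, 15)

(10, 15)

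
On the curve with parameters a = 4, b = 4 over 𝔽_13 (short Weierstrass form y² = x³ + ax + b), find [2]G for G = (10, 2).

(10, 11)

tangent at (10, 2): λ = (3·10² + 4)/(2·2) ≡ 5/4. 4⁻¹ ≡ 10 (mod 13) since 4·10 = 40 ≡ 1, so λ ≡ 5·10 ≡ 11.
  x = λ² - 10 - 10 = 121 - 20 ≡ 10; y = λ·(10 - 10) - 2 ≡ 11. → (10, 11)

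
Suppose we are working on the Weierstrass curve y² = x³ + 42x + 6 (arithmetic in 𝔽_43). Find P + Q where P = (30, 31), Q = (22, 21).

(6, 42)

(30, 31) + (22, 21). λ = (21 - 31)/(22 - 30) ≡ 33/35 mod 43. 35⁻¹ ≡ 16 (mod 43), so λ ≡ 12.
  x = λ² - 30 - 22 = 144 - 52 ≡ 6; y = λ·(30 - 6) - 31 ≡ 42. → (6, 42)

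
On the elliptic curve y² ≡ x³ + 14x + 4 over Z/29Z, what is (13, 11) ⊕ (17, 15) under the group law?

(13, 11) + (17, 15). λ = (15 - 11)/(17 - 13) ≡ 4/4 mod 29. 4⁻¹ ≡ 22 (mod 29), so λ ≡ 1.
  x = λ² - 13 - 17 = 1 - 30 ≡ 0; y = λ·(13 - 0) - 11 ≡ 2. → (0, 2)

(0, 2)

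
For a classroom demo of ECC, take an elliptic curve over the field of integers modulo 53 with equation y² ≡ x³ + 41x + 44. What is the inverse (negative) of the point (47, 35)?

-(47, 35) = (47, -35 mod 53) = (47, 18).

(47, 18)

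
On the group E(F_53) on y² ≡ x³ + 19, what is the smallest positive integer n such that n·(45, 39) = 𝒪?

2P: tangent at (45, 39): λ = (3·45² + 0)/(2·39) ≡ 33/25. 25⁻¹ ≡ 17 (mod 53) since 25·17 = 425 ≡ 1, so λ ≡ 33·17 ≡ 31.
  x = λ² - 45 - 45 = 961 - 90 ≡ 23; y = λ·(45 - 23) - 39 ≡ 7. → (23, 7)
3P: (23, 7) + (45, 39). λ = (39 - 7)/(45 - 23) ≡ 32/22 mod 53. 22⁻¹ ≡ 41 (mod 53), so λ ≡ 40.
  x = λ² - 23 - 45 = 1600 - 68 ≡ 48; y = λ·(23 - 48) - 7 ≡ 0. → (48, 0)
4P: (48, 0) + (45, 39). λ = (39 - 0)/(45 - 48) ≡ 39/50 mod 53. 50⁻¹ ≡ 35 (mod 53), so λ ≡ 40.
  x = λ² - 48 - 45 = 1600 - 93 ≡ 23; y = λ·(48 - 23) - 0 ≡ 46. → (23, 46)
5P: (23, 46) + (45, 39). λ = (39 - 46)/(45 - 23) ≡ 46/22 mod 53. 22⁻¹ ≡ 41 (mod 53), so λ ≡ 31.
  x = λ² - 23 - 45 = 961 - 68 ≡ 45; y = λ·(23 - 45) - 46 ≡ 14. → (45, 14)
6P: (45, 14) + (45, 39): same x and y₁ ≡ -y₂, so the sum is 𝒪.
6P = 𝒪, so the order is 6.

6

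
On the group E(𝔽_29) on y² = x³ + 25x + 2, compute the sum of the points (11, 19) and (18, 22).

(11, 19) + (18, 22). λ = (22 - 19)/(18 - 11) ≡ 3/7 mod 29. 7⁻¹ ≡ 25 (mod 29), so λ ≡ 17.
  x = λ² - 11 - 18 = 289 - 29 ≡ 28; y = λ·(11 - 28) - 19 ≡ 11. → (28, 11)

(28, 11)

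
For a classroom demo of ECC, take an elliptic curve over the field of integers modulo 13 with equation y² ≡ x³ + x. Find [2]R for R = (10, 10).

tangent at (10, 10): λ = (3·10² + 1)/(2·10) ≡ 2/7. 7⁻¹ ≡ 2 (mod 13) since 7·2 = 14 ≡ 1, so λ ≡ 2·2 ≡ 4.
  x = λ² - 10 - 10 = 16 - 20 ≡ 9; y = λ·(10 - 9) - 10 ≡ 7. → (9, 7)

(9, 7)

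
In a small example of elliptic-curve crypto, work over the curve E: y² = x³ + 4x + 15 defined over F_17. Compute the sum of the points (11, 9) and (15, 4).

(0, 7)

(11, 9) + (15, 4). λ = (4 - 9)/(15 - 11) ≡ 12/4 mod 17. 4⁻¹ ≡ 13 (mod 17), so λ ≡ 3.
  x = λ² - 11 - 15 = 9 - 26 ≡ 0; y = λ·(11 - 0) - 9 ≡ 7. → (0, 7)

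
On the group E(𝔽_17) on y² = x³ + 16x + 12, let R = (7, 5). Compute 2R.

(4, 15)

tangent at (7, 5): λ = (3·7² + 16)/(2·5) ≡ 10/10. 10⁻¹ ≡ 12 (mod 17), so λ ≡ 10·12 ≡ 1.
  x = λ² - 7 - 7 = 1 - 14 ≡ 4; y = λ·(7 - 4) - 5 ≡ 15. → (4, 15)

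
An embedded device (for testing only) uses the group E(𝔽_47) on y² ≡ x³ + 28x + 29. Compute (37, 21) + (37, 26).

O

The two points share x = 37 and their y-coordinates satisfy 21 + 26 ≡ 0 (mod 47), so they are inverses. Their sum is ∞.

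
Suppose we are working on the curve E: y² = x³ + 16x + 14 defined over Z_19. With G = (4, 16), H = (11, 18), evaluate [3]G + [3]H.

First 3G:
Repeated addition: build up to 3G.
2G: tangent at (4, 16): λ = (3·4² + 16)/(2·16) ≡ 7/13. 13⁻¹ ≡ 3 (mod 19), so λ ≡ 7·3 ≡ 2.
  x = λ² - 4 - 4 = 4 - 8 ≡ 15; y = λ·(4 - 15) - 16 ≡ 0. → (15, 0)
3G: (15, 0) + (4, 16). λ = (16 - 0)/(4 - 15) ≡ 16/8 mod 19. 8⁻¹ ≡ 12 (mod 19) since 8·12 = 96 ≡ 1, so λ ≡ 2.
  x = λ² - 15 - 4 = 4 - 19 ≡ 4; y = λ·(15 - 4) - 0 ≡ 3. → (4, 3)
3G = (4, 3).
Next 3H:
Repeated addition: build up to 3H.
2H: tangent at (11, 18): λ = (3·11² + 16)/(2·18) ≡ 18/17. 17⁻¹ ≡ 9 (mod 19) since 17·9 = 153 ≡ 1, so λ ≡ 18·9 ≡ 10.
  x = λ² - 11 - 11 = 100 - 22 ≡ 2; y = λ·(11 - 2) - 18 ≡ 15. → (2, 15)
3H: (2, 15) + (11, 18). λ = (18 - 15)/(11 - 2) ≡ 3/9 mod 19. 9⁻¹ ≡ 17 (mod 19) since 9·17 = 153 ≡ 1, so λ ≡ 13.
  x = λ² - 2 - 11 = 169 - 13 ≡ 4; y = λ·(2 - 4) - 15 ≡ 16. → (4, 16)
3H = (4, 16).
Finally 3G + 3H:
(4, 3) + (4, 16): same x and y₁ ≡ -y₂, so the sum is ∞.

O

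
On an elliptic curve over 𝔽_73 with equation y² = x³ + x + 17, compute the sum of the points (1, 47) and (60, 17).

(30, 16)

(1, 47) + (60, 17). λ = (17 - 47)/(60 - 1) ≡ 43/59 mod 73. 59⁻¹ ≡ 26 (mod 73) since 59·26 = 1534 ≡ 1, so λ ≡ 23.
  x = λ² - 1 - 60 = 529 - 61 ≡ 30; y = λ·(1 - 30) - 47 ≡ 16. → (30, 16)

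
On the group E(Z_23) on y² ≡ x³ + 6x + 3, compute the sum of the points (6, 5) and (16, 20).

(6, 5) + (16, 20). λ = (20 - 5)/(16 - 6) ≡ 15/10 mod 23. 10⁻¹ ≡ 7 (mod 23), so λ ≡ 13.
  x = λ² - 6 - 16 = 169 - 22 ≡ 9; y = λ·(6 - 9) - 5 ≡ 2. → (9, 2)

(9, 2)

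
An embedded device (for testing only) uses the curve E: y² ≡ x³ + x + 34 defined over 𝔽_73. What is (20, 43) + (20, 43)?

(1, 67)

tangent at (20, 43): λ = (3·20² + 1)/(2·43) ≡ 33/13. 13⁻¹ ≡ 45 (mod 73) since 13·45 = 585 ≡ 1, so λ ≡ 33·45 ≡ 25.
  x = λ² - 20 - 20 = 625 - 40 ≡ 1; y = λ·(20 - 1) - 43 ≡ 67. → (1, 67)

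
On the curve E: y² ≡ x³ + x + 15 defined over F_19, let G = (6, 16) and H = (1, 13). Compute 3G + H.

O

First 3G:
Repeated addition: build up to 3G.
2G: tangent at (6, 16): λ = (3·6² + 1)/(2·16) ≡ 14/13. 13⁻¹ ≡ 3 (mod 19) since 13·3 = 39 ≡ 1, so λ ≡ 14·3 ≡ 4.
  x = λ² - 6 - 6 = 16 - 12 ≡ 4; y = λ·(6 - 4) - 16 ≡ 11. → (4, 11)
3G: (4, 11) + (6, 16). λ = (16 - 11)/(6 - 4) ≡ 5/2 mod 19. 2⁻¹ ≡ 10 (mod 19) since 2·10 = 20 ≡ 1, so λ ≡ 12.
  x = λ² - 4 - 6 = 144 - 10 ≡ 1; y = λ·(4 - 1) - 11 ≡ 6. → (1, 6)
3G = (1, 6).
Finally 3G + H:
(1, 6) + (1, 13): same x and y₁ ≡ -y₂, so the sum is 𝒪.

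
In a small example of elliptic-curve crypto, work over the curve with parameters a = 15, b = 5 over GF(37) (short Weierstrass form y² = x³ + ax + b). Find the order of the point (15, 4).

2P: tangent at (15, 4): λ = (3·15² + 15)/(2·4) ≡ 24/8. 8⁻¹ ≡ 14 (mod 37), so λ ≡ 24·14 ≡ 3.
  x = λ² - 15 - 15 = 9 - 30 ≡ 16; y = λ·(15 - 16) - 4 ≡ 30. → (16, 30)
3P: (16, 30) + (15, 4). λ = (4 - 30)/(15 - 16) ≡ 11/36 mod 37. 36⁻¹ ≡ 36 (mod 37) since 36·36 = 1296 ≡ 1, so λ ≡ 26.
  x = λ² - 16 - 15 = 676 - 31 ≡ 16; y = λ·(16 - 16) - 30 ≡ 7. → (16, 7)
4P: (16, 7) + (15, 4). λ = (4 - 7)/(15 - 16) ≡ 34/36 mod 37. 36⁻¹ ≡ 36 (mod 37) since 36·36 = 1296 ≡ 1, so λ ≡ 3.
  x = λ² - 16 - 15 = 9 - 31 ≡ 15; y = λ·(16 - 15) - 7 ≡ 33. → (15, 33)
5P: (15, 33) + (15, 4): same x and y₁ ≡ -y₂, so the sum is the point at infinity.
5P = the point at infinity, so the order is 5.

5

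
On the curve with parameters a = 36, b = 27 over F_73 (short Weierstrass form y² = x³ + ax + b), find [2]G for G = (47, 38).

(64, 19)

tangent at (47, 38): λ = (3·47² + 36)/(2·38) ≡ 20/3. 3⁻¹ ≡ 49 (mod 73), so λ ≡ 20·49 ≡ 31.
  x = λ² - 47 - 47 = 961 - 94 ≡ 64; y = λ·(47 - 64) - 38 ≡ 19. → (64, 19)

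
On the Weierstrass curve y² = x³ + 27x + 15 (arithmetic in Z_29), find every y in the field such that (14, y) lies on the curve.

x³ + 27x + 15 = 3137 ≡ 5 (mod 29).
Square roots of 5 mod 29: 11 and 18 (since 11² = 121 ≡ 5).

11, 18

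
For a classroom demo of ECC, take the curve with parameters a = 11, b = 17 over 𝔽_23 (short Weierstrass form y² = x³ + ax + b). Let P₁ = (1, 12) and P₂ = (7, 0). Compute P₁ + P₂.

(19, 1)

(1, 12) + (7, 0). λ = (0 - 12)/(7 - 1) ≡ 11/6 mod 23. 6⁻¹ ≡ 4 (mod 23) since 6·4 = 24 ≡ 1, so λ ≡ 21.
  x = λ² - 1 - 7 = 441 - 8 ≡ 19; y = λ·(1 - 19) - 12 ≡ 1. → (19, 1)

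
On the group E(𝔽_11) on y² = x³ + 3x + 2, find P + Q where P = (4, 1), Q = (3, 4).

(2, 4)

(4, 1) + (3, 4). λ = (4 - 1)/(3 - 4) ≡ 3/10 mod 11. 10⁻¹ ≡ 10 (mod 11) since 10·10 = 100 ≡ 1, so λ ≡ 8.
  x = λ² - 4 - 3 = 64 - 7 ≡ 2; y = λ·(4 - 2) - 1 ≡ 4. → (2, 4)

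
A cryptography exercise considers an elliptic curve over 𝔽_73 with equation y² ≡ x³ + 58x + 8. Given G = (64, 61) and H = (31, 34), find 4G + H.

First 4G:
Double-and-add on 4 = (100)₂. Start with G = (64, 61) for the leading 1-bit.
double: tangent at (64, 61): λ = (3·64² + 58)/(2·61) ≡ 9/49. 49⁻¹ ≡ 3 (mod 73), so λ ≡ 9·3 ≡ 27.
  x = λ² - 64 - 64 = 729 - 128 ≡ 17; y = λ·(64 - 17) - 61 ≡ 40. → (17, 40)
double: tangent at (17, 40): λ = (3·17² + 58)/(2·40) ≡ 49/7. 7⁻¹ ≡ 21 (mod 73), so λ ≡ 49·21 ≡ 7.
  x = λ² - 17 - 17 = 49 - 34 ≡ 15; y = λ·(17 - 15) - 40 ≡ 47. → (15, 47)
4G = (15, 47).
Finally 4G + H:
(15, 47) + (31, 34). λ = (34 - 47)/(31 - 15) ≡ 60/16 mod 73. 16⁻¹ ≡ 32 (mod 73), so λ ≡ 22.
  x = λ² - 15 - 31 = 484 - 46 ≡ 0; y = λ·(15 - 0) - 47 ≡ 64. → (0, 64)

(0, 64)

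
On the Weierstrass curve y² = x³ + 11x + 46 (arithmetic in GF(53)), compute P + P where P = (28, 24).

(10, 34)

tangent at (28, 24): λ = (3·28² + 11)/(2·24) ≡ 31/48. 48⁻¹ ≡ 21 (mod 53), so λ ≡ 31·21 ≡ 15.
  x = λ² - 28 - 28 = 225 - 56 ≡ 10; y = λ·(28 - 10) - 24 ≡ 34. → (10, 34)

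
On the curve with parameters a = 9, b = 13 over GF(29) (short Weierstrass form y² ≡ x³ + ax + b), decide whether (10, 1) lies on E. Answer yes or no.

yes

y² = 1² ≡ 1; x³ + 9x + 13 = 1103 ≡ 1 (mod 29). 1 = 1.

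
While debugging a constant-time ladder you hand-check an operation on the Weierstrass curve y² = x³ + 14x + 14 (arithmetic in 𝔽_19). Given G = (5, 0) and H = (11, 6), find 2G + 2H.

(3, 11)

First 2G:
Repeated addition: build up to 2G.
2G: (5, 0) + (5, 0): same x and y₁ ≡ -y₂, so the sum is 𝒪.
2G = 𝒪.
Next 2H:
Repeated addition: build up to 2H.
2H: tangent at (11, 6): λ = (3·11² + 14)/(2·6) ≡ 16/12. 12⁻¹ ≡ 8 (mod 19), so λ ≡ 16·8 ≡ 14.
  x = λ² - 11 - 11 = 196 - 22 ≡ 3; y = λ·(11 - 3) - 6 ≡ 11. → (3, 11)
2H = (3, 11).
Finally 2G + 2H:
𝒪 + (3, 11) = (3, 11) (identity).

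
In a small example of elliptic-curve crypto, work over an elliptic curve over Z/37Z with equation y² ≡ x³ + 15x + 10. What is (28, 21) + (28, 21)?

tangent at (28, 21): λ = (3·28² + 15)/(2·21) ≡ 36/5. 5⁻¹ ≡ 15 (mod 37), so λ ≡ 36·15 ≡ 22.
  x = λ² - 28 - 28 = 484 - 56 ≡ 21; y = λ·(28 - 21) - 21 ≡ 22. → (21, 22)

(21, 22)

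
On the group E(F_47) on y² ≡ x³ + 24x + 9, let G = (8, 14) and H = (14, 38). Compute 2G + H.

First 2G:
Repeated addition: build up to 2G.
2G: tangent at (8, 14): λ = (3·8² + 24)/(2·14) ≡ 28/28. 28⁻¹ ≡ 42 (mod 47), so λ ≡ 28·42 ≡ 1.
  x = λ² - 8 - 8 = 1 - 16 ≡ 32; y = λ·(8 - 32) - 14 ≡ 9. → (32, 9)
2G = (32, 9).
Finally 2G + H:
(32, 9) + (14, 38). λ = (38 - 9)/(14 - 32) ≡ 29/29 mod 47. 29⁻¹ ≡ 13 (mod 47), so λ ≡ 1.
  x = λ² - 32 - 14 = 1 - 46 ≡ 2; y = λ·(32 - 2) - 9 ≡ 21. → (2, 21)

(2, 21)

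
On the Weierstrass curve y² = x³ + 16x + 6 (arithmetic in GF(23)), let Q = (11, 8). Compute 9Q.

(8, 18)

Double-and-add on 9 = (1001)₂. Start with Q = (11, 8) for the leading 1-bit.
double: tangent at (11, 8): λ = (3·11² + 16)/(2·8) ≡ 11/16. 16⁻¹ ≡ 13 (mod 23), so λ ≡ 11·13 ≡ 5.
  x = λ² - 11 - 11 = 25 - 22 ≡ 3; y = λ·(11 - 3) - 8 ≡ 9. → (3, 9)
double: tangent at (3, 9): λ = (3·3² + 16)/(2·9) ≡ 20/18. 18⁻¹ ≡ 9 (mod 23) since 18·9 = 162 ≡ 1, so λ ≡ 20·9 ≡ 19.
  x = λ² - 3 - 3 = 361 - 6 ≡ 10; y = λ·(3 - 10) - 9 ≡ 19. → (10, 19)
double: tangent at (10, 19): λ = (3·10² + 16)/(2·19) ≡ 17/15. 15⁻¹ ≡ 20 (mod 23) since 15·20 = 300 ≡ 1, so λ ≡ 17·20 ≡ 18.
  x = λ² - 10 - 10 = 324 - 20 ≡ 5; y = λ·(10 - 5) - 19 ≡ 2. → (5, 2)
add Q: (5, 2) + (11, 8). λ = (8 - 2)/(11 - 5) ≡ 6/6 mod 23. 6⁻¹ ≡ 4 (mod 23), so λ ≡ 1.
  x = λ² - 5 - 11 = 1 - 16 ≡ 8; y = λ·(5 - 8) - 2 ≡ 18. → (8, 18)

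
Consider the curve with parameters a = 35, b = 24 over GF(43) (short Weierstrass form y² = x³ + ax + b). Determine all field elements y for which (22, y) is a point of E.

x³ + 35x + 24 = 11442 ≡ 4 (mod 43).
Square roots of 4 mod 43: 2 and 41 (since 2² = 4 ≡ 4).

2, 41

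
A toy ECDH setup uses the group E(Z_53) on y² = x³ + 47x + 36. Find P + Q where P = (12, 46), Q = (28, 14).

(17, 17)

(12, 46) + (28, 14). λ = (14 - 46)/(28 - 12) ≡ 21/16 mod 53. 16⁻¹ ≡ 10 (mod 53), so λ ≡ 51.
  x = λ² - 12 - 28 = 2601 - 40 ≡ 17; y = λ·(12 - 17) - 46 ≡ 17. → (17, 17)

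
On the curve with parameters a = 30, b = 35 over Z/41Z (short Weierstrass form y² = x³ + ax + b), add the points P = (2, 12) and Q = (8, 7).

(2, 12) + (8, 7). λ = (7 - 12)/(8 - 2) ≡ 36/6 mod 41. 6⁻¹ ≡ 7 (mod 41), so λ ≡ 6.
  x = λ² - 2 - 8 = 36 - 10 ≡ 26; y = λ·(2 - 26) - 12 ≡ 8. → (26, 8)

(26, 8)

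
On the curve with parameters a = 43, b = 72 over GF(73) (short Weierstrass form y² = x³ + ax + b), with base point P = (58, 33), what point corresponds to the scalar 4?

(27, 29)

Repeated addition: build up to 4P.
2P: tangent at (58, 33): λ = (3·58² + 43)/(2·33) ≡ 61/66. 66⁻¹ ≡ 52 (mod 73), so λ ≡ 61·52 ≡ 33.
  x = λ² - 58 - 58 = 1089 - 116 ≡ 24; y = λ·(58 - 24) - 33 ≡ 67. → (24, 67)
3P: (24, 67) + (58, 33). λ = (33 - 67)/(58 - 24) ≡ 39/34 mod 73. 34⁻¹ ≡ 58 (mod 73) since 34·58 = 1972 ≡ 1, so λ ≡ 72.
  x = λ² - 24 - 58 = 5184 - 82 ≡ 65; y = λ·(24 - 65) - 67 ≡ 47. → (65, 47)
4P: (65, 47) + (58, 33). λ = (33 - 47)/(58 - 65) ≡ 59/66 mod 73. 66⁻¹ ≡ 52 (mod 73) since 66·52 = 3432 ≡ 1, so λ ≡ 2.
  x = λ² - 65 - 58 = 4 - 123 ≡ 27; y = λ·(65 - 27) - 47 ≡ 29. → (27, 29)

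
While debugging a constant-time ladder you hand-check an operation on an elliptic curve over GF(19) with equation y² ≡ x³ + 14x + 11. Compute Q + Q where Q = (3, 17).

(10, 12)

tangent at (3, 17): λ = (3·3² + 14)/(2·17) ≡ 3/15. 15⁻¹ ≡ 14 (mod 19), so λ ≡ 3·14 ≡ 4.
  x = λ² - 3 - 3 = 16 - 6 ≡ 10; y = λ·(3 - 10) - 17 ≡ 12. → (10, 12)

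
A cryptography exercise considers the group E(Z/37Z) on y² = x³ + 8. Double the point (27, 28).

tangent at (27, 28): λ = (3·27² + 0)/(2·28) ≡ 4/19. 19⁻¹ ≡ 2 (mod 37) since 19·2 = 38 ≡ 1, so λ ≡ 4·2 ≡ 8.
  x = λ² - 27 - 27 = 64 - 54 ≡ 10; y = λ·(27 - 10) - 28 ≡ 34. → (10, 34)

(10, 34)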